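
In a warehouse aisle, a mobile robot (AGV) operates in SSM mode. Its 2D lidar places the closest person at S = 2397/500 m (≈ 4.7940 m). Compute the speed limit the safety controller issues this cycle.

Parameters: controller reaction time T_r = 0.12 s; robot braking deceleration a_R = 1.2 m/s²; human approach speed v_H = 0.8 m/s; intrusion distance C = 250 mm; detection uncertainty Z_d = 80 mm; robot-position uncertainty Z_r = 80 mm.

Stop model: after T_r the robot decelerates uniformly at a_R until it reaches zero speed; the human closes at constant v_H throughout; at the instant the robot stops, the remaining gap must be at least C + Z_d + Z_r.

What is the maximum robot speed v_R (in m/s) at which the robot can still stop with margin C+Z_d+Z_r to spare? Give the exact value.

at the boundary: (5/12)·v² + (59/75)·v + (-536/125) = 0
  disc = (59/75)² − 4·(5/12)·(-536/125) = 43681/5625 ; √disc = 209/75
  v_R = (−(59/75) + 209/75) / (2·(5/12)) = 12/5 m/s
check:
stop time T_s = (12/5)/(6/5) = 2.0000 s
reaction-phase robot travel = 2.4000·0.1200 = 0.2880 m
braking distance = 2.4000²/(2·1.2000) = 2.4000 m
human over T_r+T_s: 0.8000·(0.1200+2.0000) = 1.6960 m
margins: 0.2500+0.0800+0.0800 = 0.4100 m
sum ≈ 0.2880+2.4000+1.6960+0.4100 ≈ 4.7940 m = S ✓

v_R_max = 12/5 m/s = 2.4000 m/s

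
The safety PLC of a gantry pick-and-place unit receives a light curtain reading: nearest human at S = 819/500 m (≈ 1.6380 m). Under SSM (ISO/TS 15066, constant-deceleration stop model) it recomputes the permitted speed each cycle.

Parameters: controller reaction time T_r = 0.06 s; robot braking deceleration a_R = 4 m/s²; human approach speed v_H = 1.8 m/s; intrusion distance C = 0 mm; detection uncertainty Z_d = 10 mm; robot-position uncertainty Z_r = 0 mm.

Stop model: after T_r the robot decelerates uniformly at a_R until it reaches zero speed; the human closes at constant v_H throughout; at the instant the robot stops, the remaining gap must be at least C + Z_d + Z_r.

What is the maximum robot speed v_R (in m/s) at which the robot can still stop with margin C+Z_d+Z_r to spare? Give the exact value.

v_R_max = 2 m/s = 2.0000 m/s

quadratic (1/8)·v² + (51/100)·v + (-38/25) = 0
  disc = (51/100)² − 4·(1/8)·(-38/25) = 10201/10000 ; √disc = 101/100
  v_R = (−(51/100) + 101/100) / (2·(1/8)) = 2 m/s
check:
stop time T_s = 2/4 = 0.5000 s
robot covers v_R·T_r = 2.0000·0.0600 = 0.1200 m before braking
braking distance = 2.0000²/(2·4.0000) = 0.5000 m
human closes 1.8000·0.5600 = 1.0080 m
margins: 0.0000+0.0100+0.0000 = 0.0100 m
sum ≈ 0.1200+0.5000+1.0080+0.0100 ≈ 1.6380 m = S ✓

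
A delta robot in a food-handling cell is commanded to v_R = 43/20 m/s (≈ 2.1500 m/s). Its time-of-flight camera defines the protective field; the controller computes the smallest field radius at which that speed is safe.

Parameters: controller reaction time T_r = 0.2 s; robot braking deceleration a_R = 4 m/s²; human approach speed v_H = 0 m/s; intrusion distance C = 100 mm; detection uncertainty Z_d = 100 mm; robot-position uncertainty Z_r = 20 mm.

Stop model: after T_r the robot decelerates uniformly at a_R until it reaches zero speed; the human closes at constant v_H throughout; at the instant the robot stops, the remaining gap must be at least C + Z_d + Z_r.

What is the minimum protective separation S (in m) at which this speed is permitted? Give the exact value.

S_min = 3929/3200 m = 1.2278 m

T_s = v_R/a_R = (43/20)/4 = 0.5375 s
reaction-phase robot travel = 2.1500·0.2000 = 0.4300 m
braking distance = 2.1500²/(2·4.0000) = 0.5778 m
person approaches 0.0000·(0.2000+0.5375) = 0.0000 m
margins: 0.1000+0.1000+0.0200 = 0.2200 m
S_min ≈ 0.4300+0.5778+0.0000+0.2200  ⇒  S_min = 3929/3200 m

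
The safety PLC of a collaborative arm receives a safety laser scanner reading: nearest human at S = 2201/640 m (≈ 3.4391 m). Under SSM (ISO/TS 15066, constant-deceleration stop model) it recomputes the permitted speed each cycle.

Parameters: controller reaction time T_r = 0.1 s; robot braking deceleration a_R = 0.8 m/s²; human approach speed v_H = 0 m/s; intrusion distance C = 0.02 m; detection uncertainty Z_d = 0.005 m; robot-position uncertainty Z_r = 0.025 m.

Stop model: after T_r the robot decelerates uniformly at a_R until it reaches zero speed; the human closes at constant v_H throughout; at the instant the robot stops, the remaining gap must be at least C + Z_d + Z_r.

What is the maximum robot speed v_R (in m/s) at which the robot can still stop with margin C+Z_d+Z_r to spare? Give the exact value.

v_R_max = 9/4 m/s = 2.2500 m/s

quadratic (5/8)·v² + (1/10)·v + (-2169/640) = 0
  disc = (1/10)² − 4·(5/8)·(-2169/640) = 54289/6400 ; √disc = 233/80
  v_R = (−(1/10) + 233/80) / (2·(5/8)) = 9/4 m/s
check:
T_s = v_R/a_R = (9/4)/(4/5) = 2.8125 s
reaction-phase robot travel = 2.2500·0.1000 = 0.2250 m
robot under decel: 2.2500²/(2·0.8000) = 3.1641 m
person approaches 0.0000·(0.1000+2.8125) = 0.0000 m
C+Z_d+Z_r = 0.0200+0.0050+0.0250 = 0.0500 m
sum ≈ 0.2250+3.1641+0.0000+0.0500 ≈ 3.4391 m = S ✓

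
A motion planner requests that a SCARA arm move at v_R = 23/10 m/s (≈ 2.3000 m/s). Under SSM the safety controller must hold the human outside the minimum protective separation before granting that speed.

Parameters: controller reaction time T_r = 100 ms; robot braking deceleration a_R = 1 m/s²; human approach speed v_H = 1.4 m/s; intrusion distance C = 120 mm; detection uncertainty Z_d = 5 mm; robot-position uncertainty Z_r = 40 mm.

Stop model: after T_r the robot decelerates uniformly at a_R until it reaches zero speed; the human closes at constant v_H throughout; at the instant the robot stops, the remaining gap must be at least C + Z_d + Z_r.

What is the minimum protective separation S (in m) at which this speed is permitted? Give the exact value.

S_min = 32/5 m = 6.4000 m

braking lasts T_s = (23/10)/1 = 2.3000 s
robot covers v_R·T_r = 2.3000·0.1000 = 0.2300 m before braking
braking distance = 2.3000²/(2·1.0000) = 2.6450 m
human closes 1.4000·2.4000 = 3.3600 m
residual clearance needed = 0.1200+0.0050+0.0400 = 0.1650 m
S_min ≈ 0.2300+2.6450+3.3600+0.1650  ⇒  S_min = 32/5 m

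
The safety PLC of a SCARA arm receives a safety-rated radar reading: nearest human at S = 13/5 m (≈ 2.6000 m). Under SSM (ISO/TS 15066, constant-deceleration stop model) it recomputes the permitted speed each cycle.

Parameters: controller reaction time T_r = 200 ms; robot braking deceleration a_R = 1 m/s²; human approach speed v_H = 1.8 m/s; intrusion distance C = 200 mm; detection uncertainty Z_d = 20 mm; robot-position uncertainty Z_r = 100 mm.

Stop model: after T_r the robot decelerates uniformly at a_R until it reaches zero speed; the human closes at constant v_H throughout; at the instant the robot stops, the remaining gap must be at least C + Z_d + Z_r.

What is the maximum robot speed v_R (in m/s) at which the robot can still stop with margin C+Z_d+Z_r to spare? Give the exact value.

at the boundary: (1/2)·v² + (2)·v + (-48/25) = 0
  disc = (2)² − 4·(1/2)·(-48/25) = 196/25 ; √disc = 14/5
  v_R = (−(2) + 14/5) / (2·(1/2)) = 4/5 m/s
check:
braking lasts T_s = (4/5)/1 = 0.8000 s
robot covers v_R·T_r = 0.8000·0.2000 = 0.1600 m before braking
braking distance = 0.8000²/(2·1.0000) = 0.3200 m
human over T_r+T_s: 1.8000·(0.2000+0.8000) = 1.8000 m
C+Z_d+Z_r = 0.2000+0.0200+0.1000 = 0.3200 m
sum ≈ 0.1600+0.3200+1.8000+0.3200 ≈ 2.6000 m = S ✓

v_R_max = 4/5 m/s = 0.8000 m/s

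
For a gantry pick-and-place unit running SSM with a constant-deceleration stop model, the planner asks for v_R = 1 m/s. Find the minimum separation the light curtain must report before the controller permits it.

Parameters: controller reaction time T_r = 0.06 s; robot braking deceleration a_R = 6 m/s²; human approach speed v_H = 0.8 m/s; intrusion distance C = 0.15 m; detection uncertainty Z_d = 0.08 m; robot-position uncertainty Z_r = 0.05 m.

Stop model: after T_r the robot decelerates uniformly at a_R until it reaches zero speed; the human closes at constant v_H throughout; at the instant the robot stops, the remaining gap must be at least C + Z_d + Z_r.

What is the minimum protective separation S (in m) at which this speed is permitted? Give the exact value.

T_s = v_R/a_R = 1/6 = 0.1667 s
robot in T_r: 1.0000·0.0600 = 0.0600 m
robot covers 1.0000·0.1667 − ½·6.0000·0.1667² = 0.0833 m while stopping
person approaches 0.8000·(0.0600+0.1667) = 0.1813 m
margins: 0.1500+0.0800+0.0500 = 0.2800 m
S_min ≈ 0.0600+0.0833+0.1813+0.2800  ⇒  S_min = 907/1500 m

S_min = 907/1500 m = 0.6047 m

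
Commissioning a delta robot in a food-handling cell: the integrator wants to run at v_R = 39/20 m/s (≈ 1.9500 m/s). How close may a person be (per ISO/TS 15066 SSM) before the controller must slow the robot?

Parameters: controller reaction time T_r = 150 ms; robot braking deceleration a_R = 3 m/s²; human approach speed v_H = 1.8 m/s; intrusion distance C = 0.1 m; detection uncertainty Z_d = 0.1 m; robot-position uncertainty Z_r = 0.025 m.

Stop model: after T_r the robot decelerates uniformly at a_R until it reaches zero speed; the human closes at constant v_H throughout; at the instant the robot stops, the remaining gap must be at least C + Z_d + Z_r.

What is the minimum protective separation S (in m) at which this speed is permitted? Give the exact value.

braking lasts T_s = (39/20)/3 = 0.6500 s
robot in T_r: 1.9500·0.1500 = 0.2925 m
braking distance = 1.9500²/(2·3.0000) = 0.6338 m
human over T_r+T_s: 1.8000·(0.1500+0.6500) = 1.4400 m
C+Z_d+Z_r = 0.1000+0.1000+0.0250 = 0.2250 m
S_min ≈ 0.2925+0.6338+1.4400+0.2250  ⇒  S_min = 2073/800 m

S_min = 2073/800 m = 2.5913 m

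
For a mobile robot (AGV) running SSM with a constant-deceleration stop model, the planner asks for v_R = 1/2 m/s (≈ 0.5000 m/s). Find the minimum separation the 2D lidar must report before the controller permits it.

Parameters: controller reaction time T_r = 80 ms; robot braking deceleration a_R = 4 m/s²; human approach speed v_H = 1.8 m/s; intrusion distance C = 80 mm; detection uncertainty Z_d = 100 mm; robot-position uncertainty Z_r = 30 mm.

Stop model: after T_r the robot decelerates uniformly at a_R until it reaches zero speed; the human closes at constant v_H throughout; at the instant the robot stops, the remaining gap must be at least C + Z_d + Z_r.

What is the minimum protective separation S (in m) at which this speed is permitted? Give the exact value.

S_min = 2601/4000 m = 0.6502 m

T_s = v_R/a_R = (1/2)/4 = 0.1250 s
robot in T_r: 0.5000·0.0800 = 0.0400 m
robot covers 0.5000·0.1250 − ½·4.0000·0.1250² = 0.0312 m while stopping
person approaches 1.8000·(0.0800+0.1250) = 0.3690 m
residual clearance needed = 0.0800+0.1000+0.0300 = 0.2100 m
S_min ≈ 0.0400+0.0312+0.3690+0.2100  ⇒  S_min = 2601/4000 m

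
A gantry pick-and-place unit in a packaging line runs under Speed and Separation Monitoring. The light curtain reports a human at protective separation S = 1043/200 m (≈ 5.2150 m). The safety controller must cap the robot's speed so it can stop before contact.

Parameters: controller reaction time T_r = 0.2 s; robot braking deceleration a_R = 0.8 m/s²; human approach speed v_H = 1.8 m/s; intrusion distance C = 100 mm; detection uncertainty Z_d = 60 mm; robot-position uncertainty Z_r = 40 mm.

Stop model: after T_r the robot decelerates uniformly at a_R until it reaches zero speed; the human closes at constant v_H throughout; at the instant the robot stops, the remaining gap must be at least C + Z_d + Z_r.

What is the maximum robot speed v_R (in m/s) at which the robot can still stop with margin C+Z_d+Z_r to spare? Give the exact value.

v_R_max = 7/5 m/s = 1.4000 m/s

quadratic (5/8)·v² + (49/20)·v + (-931/200) = 0
  disc = (49/20)² − 4·(5/8)·(-931/200) = 441/25 ; √disc = 21/5
  v_R = (−(49/20) + 21/5) / (2·(5/8)) = 7/5 m/s
check:
braking lasts T_s = (7/5)/(4/5) = 1.7500 s
robot in T_r: 1.4000·0.2000 = 0.2800 m
robot under decel: 1.4000²/(2·0.8000) = 1.2250 m
human closes 1.8000·1.9500 = 3.5100 m
C+Z_d+Z_r = 0.1000+0.0600+0.0400 = 0.2000 m
sum ≈ 0.2800+1.2250+3.5100+0.2000 ≈ 5.2150 m = S ✓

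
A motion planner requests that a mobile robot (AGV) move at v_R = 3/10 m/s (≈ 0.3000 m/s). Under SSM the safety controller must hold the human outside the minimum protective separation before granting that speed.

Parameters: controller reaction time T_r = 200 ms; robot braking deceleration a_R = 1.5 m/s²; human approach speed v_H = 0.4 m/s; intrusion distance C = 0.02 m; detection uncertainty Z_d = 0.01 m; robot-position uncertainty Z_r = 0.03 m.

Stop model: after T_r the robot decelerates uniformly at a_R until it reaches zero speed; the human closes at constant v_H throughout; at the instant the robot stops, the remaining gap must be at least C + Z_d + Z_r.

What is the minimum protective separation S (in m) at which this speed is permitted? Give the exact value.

T_s = v_R/a_R = (3/10)/(3/2) = 0.2000 s
reaction-phase robot travel = 0.3000·0.2000 = 0.0600 m
robot covers 0.3000·0.2000 − ½·1.5000·0.2000² = 0.0300 m while stopping
human over T_r+T_s: 0.4000·(0.2000+0.2000) = 0.1600 m
residual clearance needed = 0.0200+0.0100+0.0300 = 0.0600 m
S_min ≈ 0.0600+0.0300+0.1600+0.0600  ⇒  S_min = 31/100 m

S_min = 31/100 m = 0.3100 m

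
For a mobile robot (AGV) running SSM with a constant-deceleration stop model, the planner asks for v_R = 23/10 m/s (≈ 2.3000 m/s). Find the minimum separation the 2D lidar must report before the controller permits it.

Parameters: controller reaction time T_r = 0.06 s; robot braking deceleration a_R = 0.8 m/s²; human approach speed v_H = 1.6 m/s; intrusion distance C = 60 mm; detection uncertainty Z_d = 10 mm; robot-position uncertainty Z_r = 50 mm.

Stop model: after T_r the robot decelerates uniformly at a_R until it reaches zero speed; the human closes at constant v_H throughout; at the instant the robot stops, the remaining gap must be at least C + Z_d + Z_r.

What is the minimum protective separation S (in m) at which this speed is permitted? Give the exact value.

S_min = 33041/4000 m = 8.2602 m

stop time T_s = (23/10)/(4/5) = 2.8750 s
robot in T_r: 2.3000·0.0600 = 0.1380 m
braking distance = 2.3000²/(2·0.8000) = 3.3062 m
person approaches 1.6000·(0.0600+2.8750) = 4.6960 m
C+Z_d+Z_r = 0.0600+0.0100+0.0500 = 0.1200 m
S_min ≈ 0.1380+3.3062+4.6960+0.1200  ⇒  S_min = 33041/4000 m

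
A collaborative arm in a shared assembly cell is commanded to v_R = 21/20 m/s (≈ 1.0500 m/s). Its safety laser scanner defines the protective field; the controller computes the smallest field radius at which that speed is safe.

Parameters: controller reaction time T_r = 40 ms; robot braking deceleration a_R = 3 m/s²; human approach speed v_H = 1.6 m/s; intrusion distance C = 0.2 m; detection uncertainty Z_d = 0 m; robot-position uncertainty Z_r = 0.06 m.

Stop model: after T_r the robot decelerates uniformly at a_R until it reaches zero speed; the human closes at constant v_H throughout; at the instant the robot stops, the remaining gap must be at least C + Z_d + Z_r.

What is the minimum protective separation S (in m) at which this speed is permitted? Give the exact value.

S_min = 4439/4000 m = 1.1098 m

stop time T_s = (21/20)/3 = 0.3500 s
robot in T_r: 1.0500·0.0400 = 0.0420 m
braking distance = 1.0500²/(2·3.0000) = 0.1837 m
person approaches 1.6000·(0.0400+0.3500) = 0.6240 m
margins: 0.2000+0.0000+0.0600 = 0.2600 m
S_min ≈ 0.0420+0.1837+0.6240+0.2600  ⇒  S_min = 4439/4000 m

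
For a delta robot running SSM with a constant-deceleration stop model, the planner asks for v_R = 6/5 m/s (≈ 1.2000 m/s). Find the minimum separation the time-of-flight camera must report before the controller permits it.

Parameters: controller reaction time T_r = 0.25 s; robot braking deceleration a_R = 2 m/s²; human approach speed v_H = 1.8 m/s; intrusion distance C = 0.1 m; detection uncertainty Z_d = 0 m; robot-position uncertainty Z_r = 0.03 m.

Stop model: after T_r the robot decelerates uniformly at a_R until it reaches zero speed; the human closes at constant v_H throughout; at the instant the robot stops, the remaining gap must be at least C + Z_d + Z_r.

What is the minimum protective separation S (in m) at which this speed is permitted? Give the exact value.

S_min = 58/25 m = 2.3200 m

stop time T_s = (6/5)/2 = 0.6000 s
robot in T_r: 1.2000·0.2500 = 0.3000 m
robot covers 1.2000·0.6000 − ½·2.0000·0.6000² = 0.3600 m while stopping
human closes 1.8000·0.8500 = 1.5300 m
residual clearance needed = 0.1000+0.0000+0.0300 = 0.1300 m
S_min ≈ 0.3000+0.3600+1.5300+0.1300  ⇒  S_min = 58/25 m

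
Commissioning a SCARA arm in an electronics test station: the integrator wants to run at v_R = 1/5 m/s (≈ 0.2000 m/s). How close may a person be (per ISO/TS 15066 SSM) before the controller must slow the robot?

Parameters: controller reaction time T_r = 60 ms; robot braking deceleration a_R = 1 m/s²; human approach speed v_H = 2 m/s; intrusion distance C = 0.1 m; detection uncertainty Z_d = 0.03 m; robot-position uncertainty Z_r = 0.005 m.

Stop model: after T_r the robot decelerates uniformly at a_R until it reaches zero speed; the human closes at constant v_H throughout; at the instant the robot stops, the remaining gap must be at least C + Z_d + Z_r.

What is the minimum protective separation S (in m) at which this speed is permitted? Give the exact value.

braking lasts T_s = (1/5)/1 = 0.2000 s
robot in T_r: 0.2000·0.0600 = 0.0120 m
braking distance = 0.2000²/(2·1.0000) = 0.0200 m
human closes 2.0000·0.2600 = 0.5200 m
residual clearance needed = 0.1000+0.0300+0.0050 = 0.1350 m
S_min ≈ 0.0120+0.0200+0.5200+0.1350  ⇒  S_min = 687/1000 m

S_min = 687/1000 m = 0.6870 m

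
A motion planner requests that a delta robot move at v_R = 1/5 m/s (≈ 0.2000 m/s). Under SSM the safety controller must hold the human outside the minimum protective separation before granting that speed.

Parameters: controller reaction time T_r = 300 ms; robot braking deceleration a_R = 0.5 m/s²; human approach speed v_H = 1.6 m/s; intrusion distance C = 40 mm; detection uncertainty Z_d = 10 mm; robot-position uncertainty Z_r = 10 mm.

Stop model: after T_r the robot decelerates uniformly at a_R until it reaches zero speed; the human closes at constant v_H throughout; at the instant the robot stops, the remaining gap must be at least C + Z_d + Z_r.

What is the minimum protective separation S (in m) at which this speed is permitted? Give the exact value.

T_s = v_R/a_R = (1/5)/(1/2) = 0.4000 s
reaction-phase robot travel = 0.2000·0.3000 = 0.0600 m
robot covers 0.2000·0.4000 − ½·0.5000·0.4000² = 0.0400 m while stopping
human closes 1.6000·0.7000 = 1.1200 m
C+Z_d+Z_r = 0.0400+0.0100+0.0100 = 0.0600 m
S_min ≈ 0.0600+0.0400+1.1200+0.0600  ⇒  S_min = 32/25 m

S_min = 32/25 m = 1.2800 m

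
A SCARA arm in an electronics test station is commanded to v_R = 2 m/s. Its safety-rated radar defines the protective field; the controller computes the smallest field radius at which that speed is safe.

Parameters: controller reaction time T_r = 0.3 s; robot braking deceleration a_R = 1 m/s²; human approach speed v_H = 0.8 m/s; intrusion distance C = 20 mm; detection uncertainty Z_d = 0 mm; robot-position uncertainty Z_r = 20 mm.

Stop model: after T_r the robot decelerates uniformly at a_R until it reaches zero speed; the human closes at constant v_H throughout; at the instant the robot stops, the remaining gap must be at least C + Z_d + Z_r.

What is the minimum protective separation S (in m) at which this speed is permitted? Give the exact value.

stop time T_s = 2/1 = 2.0000 s
reaction-phase robot travel = 2.0000·0.3000 = 0.6000 m
braking distance = 2.0000²/(2·1.0000) = 2.0000 m
human closes 0.8000·2.3000 = 1.8400 m
residual clearance needed = 0.0200+0.0000+0.0200 = 0.0400 m
S_min ≈ 0.6000+2.0000+1.8400+0.0400  ⇒  S_min = 112/25 m

S_min = 112/25 m = 4.4800 m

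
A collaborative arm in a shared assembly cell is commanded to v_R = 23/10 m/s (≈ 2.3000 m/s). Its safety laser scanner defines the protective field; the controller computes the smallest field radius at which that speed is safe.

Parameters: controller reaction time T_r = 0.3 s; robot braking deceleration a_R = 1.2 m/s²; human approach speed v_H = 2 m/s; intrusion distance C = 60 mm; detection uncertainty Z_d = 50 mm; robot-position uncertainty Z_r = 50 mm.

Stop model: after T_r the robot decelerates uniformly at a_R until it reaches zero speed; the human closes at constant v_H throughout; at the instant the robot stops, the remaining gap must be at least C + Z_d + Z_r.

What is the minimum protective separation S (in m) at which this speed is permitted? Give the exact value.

S_min = 599/80 m = 7.4875 m

T_s = v_R/a_R = (23/10)/(6/5) = 1.9167 s
reaction-phase robot travel = 2.3000·0.3000 = 0.6900 m
braking distance = 2.3000²/(2·1.2000) = 2.2042 m
human over T_r+T_s: 2.0000·(0.3000+1.9167) = 4.4333 m
C+Z_d+Z_r = 0.0600+0.0500+0.0500 = 0.1600 m
S_min ≈ 0.6900+2.2042+4.4333+0.1600  ⇒  S_min = 599/80 m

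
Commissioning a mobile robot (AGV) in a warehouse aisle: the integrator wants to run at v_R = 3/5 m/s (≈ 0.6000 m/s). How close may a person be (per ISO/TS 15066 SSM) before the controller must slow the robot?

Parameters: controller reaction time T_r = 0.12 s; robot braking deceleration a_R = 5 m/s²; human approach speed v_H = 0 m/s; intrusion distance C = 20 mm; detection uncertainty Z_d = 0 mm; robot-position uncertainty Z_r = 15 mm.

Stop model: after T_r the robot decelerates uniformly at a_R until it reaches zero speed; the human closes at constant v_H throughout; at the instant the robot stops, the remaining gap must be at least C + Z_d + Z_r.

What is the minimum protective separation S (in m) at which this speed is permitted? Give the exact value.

T_s = v_R/a_R = (3/5)/5 = 0.1200 s
robot in T_r: 0.6000·0.1200 = 0.0720 m
robot under decel: 0.6000²/(2·5.0000) = 0.0360 m
human closes 0.0000·0.2400 = 0.0000 m
C+Z_d+Z_r = 0.0200+0.0000+0.0150 = 0.0350 m
S_min ≈ 0.0720+0.0360+0.0000+0.0350  ⇒  S_min = 143/1000 m

S_min = 143/1000 m = 0.1430 m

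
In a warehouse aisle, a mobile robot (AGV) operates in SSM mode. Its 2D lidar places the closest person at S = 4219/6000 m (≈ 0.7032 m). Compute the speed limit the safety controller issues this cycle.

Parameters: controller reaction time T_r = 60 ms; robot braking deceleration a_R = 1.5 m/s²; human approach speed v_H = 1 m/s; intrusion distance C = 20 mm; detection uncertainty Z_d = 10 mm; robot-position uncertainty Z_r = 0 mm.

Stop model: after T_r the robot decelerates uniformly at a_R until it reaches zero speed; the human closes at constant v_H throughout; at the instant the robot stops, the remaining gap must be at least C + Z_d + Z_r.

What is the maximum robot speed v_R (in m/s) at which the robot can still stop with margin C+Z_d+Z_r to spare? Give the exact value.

collect terms ⇒ (1/3)·v_R² + (109/150)·v_R + (-3679/6000) = 0
  disc = (109/150)² − 4·(1/3)·(-3679/6000) = 841/625 ; √disc = 29/25
  v_R = (−(109/150) + 29/25) / (2·(1/3)) = 13/20 m/s
check:
stop time T_s = (13/20)/(3/2) = 0.4333 s
robot covers v_R·T_r = 0.6500·0.0600 = 0.0390 m before braking
robot under decel: 0.6500²/(2·1.5000) = 0.1408 m
person approaches 1.0000·(0.0600+0.4333) = 0.4933 m
margins: 0.0200+0.0100+0.0000 = 0.0300 m
sum ≈ 0.0390+0.1408+0.4933+0.0300 ≈ 0.7032 m = S ✓

v_R_max = 13/20 m/s = 0.6500 m/s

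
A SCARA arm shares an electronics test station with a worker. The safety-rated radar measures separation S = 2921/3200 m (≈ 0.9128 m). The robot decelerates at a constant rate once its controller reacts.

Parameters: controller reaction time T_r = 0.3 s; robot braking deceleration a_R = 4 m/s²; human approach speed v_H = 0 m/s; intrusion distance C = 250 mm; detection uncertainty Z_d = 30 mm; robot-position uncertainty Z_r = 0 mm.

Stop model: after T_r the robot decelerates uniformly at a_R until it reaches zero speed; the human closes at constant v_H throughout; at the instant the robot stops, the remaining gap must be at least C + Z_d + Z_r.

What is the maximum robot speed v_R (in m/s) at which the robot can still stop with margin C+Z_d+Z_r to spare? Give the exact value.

quadratic (1/8)·v² + (3/10)·v + (-81/128) = 0
  disc = (3/10)² − 4·(1/8)·(-81/128) = 2601/6400 ; √disc = 51/80
  v_R = (−(3/10) + 51/80) / (2·(1/8)) = 27/20 m/s
check:
braking lasts T_s = (27/20)/4 = 0.3375 s
robot in T_r: 1.3500·0.3000 = 0.4050 m
robot covers 1.3500·0.3375 − ½·4.0000·0.3375² = 0.2278 m while stopping
human closes 0.0000·0.6375 = 0.0000 m
C+Z_d+Z_r = 0.2500+0.0300+0.0000 = 0.2800 m
sum ≈ 0.4050+0.2278+0.0000+0.2800 ≈ 0.9128 m = S ✓

v_R_max = 27/20 m/s = 1.3500 m/s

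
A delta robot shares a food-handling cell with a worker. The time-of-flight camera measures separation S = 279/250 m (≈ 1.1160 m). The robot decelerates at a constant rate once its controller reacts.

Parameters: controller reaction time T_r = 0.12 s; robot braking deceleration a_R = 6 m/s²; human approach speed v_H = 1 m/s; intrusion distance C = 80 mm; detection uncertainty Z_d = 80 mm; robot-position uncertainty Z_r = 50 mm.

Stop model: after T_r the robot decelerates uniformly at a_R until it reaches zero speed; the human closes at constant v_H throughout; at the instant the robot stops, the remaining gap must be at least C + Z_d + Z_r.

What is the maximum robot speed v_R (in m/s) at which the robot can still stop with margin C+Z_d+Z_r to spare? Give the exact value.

v_R_max = 9/5 m/s = 1.8000 m/s

quadratic (1/12)·v² + (43/150)·v + (-393/500) = 0
  disc = (43/150)² − 4·(1/12)·(-393/500) = 1936/5625 ; √disc = 44/75
  v_R = (−(43/150) + 44/75) / (2·(1/12)) = 9/5 m/s
check:
T_s = v_R/a_R = (9/5)/6 = 0.3000 s
reaction-phase robot travel = 1.8000·0.1200 = 0.2160 m
robot covers 1.8000·0.3000 − ½·6.0000·0.3000² = 0.2700 m while stopping
person approaches 1.0000·(0.1200+0.3000) = 0.4200 m
residual clearance needed = 0.0800+0.0800+0.0500 = 0.2100 m
sum ≈ 0.2160+0.2700+0.4200+0.2100 ≈ 1.1160 m = S ✓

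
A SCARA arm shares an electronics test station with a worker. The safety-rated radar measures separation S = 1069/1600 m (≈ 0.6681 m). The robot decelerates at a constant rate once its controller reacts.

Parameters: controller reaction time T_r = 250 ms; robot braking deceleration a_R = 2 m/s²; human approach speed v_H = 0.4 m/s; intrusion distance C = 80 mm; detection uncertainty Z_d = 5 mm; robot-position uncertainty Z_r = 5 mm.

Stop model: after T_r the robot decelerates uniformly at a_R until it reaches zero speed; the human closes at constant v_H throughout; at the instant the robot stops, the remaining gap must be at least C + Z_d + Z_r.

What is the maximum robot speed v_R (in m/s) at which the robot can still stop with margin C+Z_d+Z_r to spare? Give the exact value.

at the boundary: (1/4)·v² + (9/20)·v + (-153/320) = 0
  disc = (9/20)² − 4·(1/4)·(-153/320) = 1089/1600 ; √disc = 33/40
  v_R = (−(9/20) + 33/40) / (2·(1/4)) = 3/4 m/s
check:
braking lasts T_s = (3/4)/2 = 0.3750 s
reaction-phase robot travel = 0.7500·0.2500 = 0.1875 m
robot covers 0.7500·0.3750 − ½·2.0000·0.3750² = 0.1406 m while stopping
human closes 0.4000·0.6250 = 0.2500 m
residual clearance needed = 0.0800+0.0050+0.0050 = 0.0900 m
sum ≈ 0.1875+0.1406+0.2500+0.0900 ≈ 0.6681 m = S ✓

v_R_max = 3/4 m/s = 0.7500 m/s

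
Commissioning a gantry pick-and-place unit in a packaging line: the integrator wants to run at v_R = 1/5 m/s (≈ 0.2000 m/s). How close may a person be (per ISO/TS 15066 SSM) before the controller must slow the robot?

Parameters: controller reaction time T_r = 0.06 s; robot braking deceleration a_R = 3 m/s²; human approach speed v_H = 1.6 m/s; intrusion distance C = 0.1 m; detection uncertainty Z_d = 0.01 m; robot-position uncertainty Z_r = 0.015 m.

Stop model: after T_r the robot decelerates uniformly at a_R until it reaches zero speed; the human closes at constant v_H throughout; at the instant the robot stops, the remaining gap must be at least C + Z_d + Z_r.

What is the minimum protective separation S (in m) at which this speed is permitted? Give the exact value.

stop time T_s = (1/5)/3 = 0.0667 s
robot covers v_R·T_r = 0.2000·0.0600 = 0.0120 m before braking
robot covers 0.2000·0.0667 − ½·3.0000·0.0667² = 0.0067 m while stopping
person approaches 1.6000·(0.0600+0.0667) = 0.2027 m
C+Z_d+Z_r = 0.1000+0.0100+0.0150 = 0.1250 m
S_min ≈ 0.0120+0.0067+0.2027+0.1250  ⇒  S_min = 1039/3000 m

S_min = 1039/3000 m = 0.3463 m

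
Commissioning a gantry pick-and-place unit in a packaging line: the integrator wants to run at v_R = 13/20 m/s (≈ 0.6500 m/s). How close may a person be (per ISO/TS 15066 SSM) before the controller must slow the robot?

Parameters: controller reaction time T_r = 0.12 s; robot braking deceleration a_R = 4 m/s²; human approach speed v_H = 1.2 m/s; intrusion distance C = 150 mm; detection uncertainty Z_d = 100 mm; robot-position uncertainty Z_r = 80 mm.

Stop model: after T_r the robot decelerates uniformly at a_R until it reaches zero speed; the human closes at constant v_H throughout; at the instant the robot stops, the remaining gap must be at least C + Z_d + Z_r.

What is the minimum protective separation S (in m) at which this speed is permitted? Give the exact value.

S_min = 12797/16000 m = 0.7998 m

stop time T_s = (13/20)/4 = 0.1625 s
robot covers v_R·T_r = 0.6500·0.1200 = 0.0780 m before braking
robot under decel: 0.6500²/(2·4.0000) = 0.0528 m
person approaches 1.2000·(0.1200+0.1625) = 0.3390 m
residual clearance needed = 0.1500+0.1000+0.0800 = 0.3300 m
S_min ≈ 0.0780+0.0528+0.3390+0.3300  ⇒  S_min = 12797/16000 m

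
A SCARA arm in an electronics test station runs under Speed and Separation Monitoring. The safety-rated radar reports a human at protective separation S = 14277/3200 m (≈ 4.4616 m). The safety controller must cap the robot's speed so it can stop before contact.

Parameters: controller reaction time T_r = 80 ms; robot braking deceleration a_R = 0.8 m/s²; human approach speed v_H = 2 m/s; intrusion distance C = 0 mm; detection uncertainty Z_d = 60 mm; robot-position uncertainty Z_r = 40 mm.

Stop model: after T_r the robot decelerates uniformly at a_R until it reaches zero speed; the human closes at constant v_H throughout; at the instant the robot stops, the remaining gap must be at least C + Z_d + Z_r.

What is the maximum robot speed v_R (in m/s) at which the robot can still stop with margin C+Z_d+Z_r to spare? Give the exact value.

quadratic (5/8)·v² + (129/50)·v + (-2689/640) = 0
  disc = (129/50)² − 4·(5/8)·(-2689/640) = 2745649/160000 ; √disc = 1657/400
  v_R = (−(129/50) + 1657/400) / (2·(5/8)) = 5/4 m/s
check:
stop time T_s = (5/4)/(4/5) = 1.5625 s
robot covers v_R·T_r = 1.2500·0.0800 = 0.1000 m before braking
robot covers 1.2500·1.5625 − ½·0.8000·1.5625² = 0.9766 m while stopping
human over T_r+T_s: 2.0000·(0.0800+1.5625) = 3.2850 m
residual clearance needed = 0.0000+0.0600+0.0400 = 0.1000 m
sum ≈ 0.1000+0.9766+3.2850+0.1000 ≈ 4.4616 m = S ✓

v_R_max = 5/4 m/s = 1.2500 m/s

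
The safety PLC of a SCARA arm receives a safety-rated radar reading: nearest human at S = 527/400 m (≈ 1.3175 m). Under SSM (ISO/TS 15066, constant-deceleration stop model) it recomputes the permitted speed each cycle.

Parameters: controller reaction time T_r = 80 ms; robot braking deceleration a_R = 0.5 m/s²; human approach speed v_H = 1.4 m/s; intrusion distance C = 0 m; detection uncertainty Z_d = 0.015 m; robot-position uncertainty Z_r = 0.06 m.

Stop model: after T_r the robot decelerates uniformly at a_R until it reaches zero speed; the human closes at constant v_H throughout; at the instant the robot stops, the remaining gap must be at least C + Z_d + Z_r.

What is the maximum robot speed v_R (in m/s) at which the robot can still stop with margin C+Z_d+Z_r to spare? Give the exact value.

quadratic (1)·v² + (72/25)·v + (-2261/2000) = 0
  disc = (72/25)² − 4·(1)·(-2261/2000) = 32041/2500 ; √disc = 179/50
  v_R = (−(72/25) + 179/50) / (2·(1)) = 7/20 m/s
check:
T_s = v_R/a_R = (7/20)/(1/2) = 0.7000 s
robot covers v_R·T_r = 0.3500·0.0800 = 0.0280 m before braking
robot under decel: 0.3500²/(2·0.5000) = 0.1225 m
person approaches 1.4000·(0.0800+0.7000) = 1.0920 m
C+Z_d+Z_r = 0.0000+0.0150+0.0600 = 0.0750 m
sum ≈ 0.0280+0.1225+1.0920+0.0750 ≈ 1.3175 m = S ✓

v_R_max = 7/20 m/s = 0.3500 m/s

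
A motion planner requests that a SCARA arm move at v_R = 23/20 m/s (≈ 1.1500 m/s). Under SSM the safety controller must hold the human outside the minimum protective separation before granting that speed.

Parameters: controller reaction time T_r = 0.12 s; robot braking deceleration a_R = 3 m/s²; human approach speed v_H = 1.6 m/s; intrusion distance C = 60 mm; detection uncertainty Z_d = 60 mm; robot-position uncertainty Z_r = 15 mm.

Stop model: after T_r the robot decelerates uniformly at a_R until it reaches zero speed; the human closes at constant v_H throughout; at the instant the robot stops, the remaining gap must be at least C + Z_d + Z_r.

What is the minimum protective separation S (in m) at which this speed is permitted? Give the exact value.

S_min = 1039/800 m = 1.2988 m

braking lasts T_s = (23/20)/3 = 0.3833 s
robot in T_r: 1.1500·0.1200 = 0.1380 m
robot under decel: 1.1500²/(2·3.0000) = 0.2204 m
human closes 1.6000·0.5033 = 0.8053 m
residual clearance needed = 0.0600+0.0600+0.0150 = 0.1350 m
S_min ≈ 0.1380+0.2204+0.8053+0.1350  ⇒  S_min = 1039/800 m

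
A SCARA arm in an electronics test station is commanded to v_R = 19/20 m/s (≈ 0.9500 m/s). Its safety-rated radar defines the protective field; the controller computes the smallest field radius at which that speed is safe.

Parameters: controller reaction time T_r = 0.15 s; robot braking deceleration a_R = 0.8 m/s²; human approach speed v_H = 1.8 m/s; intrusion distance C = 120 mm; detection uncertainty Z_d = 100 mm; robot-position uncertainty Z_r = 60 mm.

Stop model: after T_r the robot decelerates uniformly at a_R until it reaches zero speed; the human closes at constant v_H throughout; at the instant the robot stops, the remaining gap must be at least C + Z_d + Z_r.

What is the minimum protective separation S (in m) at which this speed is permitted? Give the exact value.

braking lasts T_s = (19/20)/(4/5) = 1.1875 s
reaction-phase robot travel = 0.9500·0.1500 = 0.1425 m
braking distance = 0.9500²/(2·0.8000) = 0.5641 m
person approaches 1.8000·(0.1500+1.1875) = 2.4075 m
residual clearance needed = 0.1200+0.1000+0.0600 = 0.2800 m
S_min ≈ 0.1425+0.5641+2.4075+0.2800  ⇒  S_min = 10861/3200 m

S_min = 10861/3200 m = 3.3941 m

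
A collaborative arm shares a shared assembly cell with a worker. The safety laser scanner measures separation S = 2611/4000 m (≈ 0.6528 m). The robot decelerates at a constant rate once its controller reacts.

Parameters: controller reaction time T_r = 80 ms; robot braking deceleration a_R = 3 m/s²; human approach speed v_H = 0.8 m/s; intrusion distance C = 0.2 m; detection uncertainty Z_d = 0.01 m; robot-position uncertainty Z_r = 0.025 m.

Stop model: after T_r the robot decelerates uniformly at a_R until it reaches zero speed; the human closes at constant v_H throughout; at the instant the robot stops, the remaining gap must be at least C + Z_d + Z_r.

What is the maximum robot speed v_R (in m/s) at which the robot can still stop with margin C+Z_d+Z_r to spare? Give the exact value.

quadratic (1/6)·v² + (26/75)·v + (-283/800) = 0
  disc = (26/75)² − 4·(1/6)·(-283/800) = 32041/90000 ; √disc = 179/300
  v_R = (−(26/75) + 179/300) / (2·(1/6)) = 3/4 m/s
check:
stop time T_s = (3/4)/3 = 0.2500 s
robot covers v_R·T_r = 0.7500·0.0800 = 0.0600 m before braking
robot covers 0.7500·0.2500 − ½·3.0000·0.2500² = 0.0938 m while stopping
human over T_r+T_s: 0.8000·(0.0800+0.2500) = 0.2640 m
C+Z_d+Z_r = 0.2000+0.0100+0.0250 = 0.2350 m
sum ≈ 0.0600+0.0938+0.2640+0.2350 ≈ 0.6528 m = S ✓

v_R_max = 3/4 m/s = 0.7500 m/s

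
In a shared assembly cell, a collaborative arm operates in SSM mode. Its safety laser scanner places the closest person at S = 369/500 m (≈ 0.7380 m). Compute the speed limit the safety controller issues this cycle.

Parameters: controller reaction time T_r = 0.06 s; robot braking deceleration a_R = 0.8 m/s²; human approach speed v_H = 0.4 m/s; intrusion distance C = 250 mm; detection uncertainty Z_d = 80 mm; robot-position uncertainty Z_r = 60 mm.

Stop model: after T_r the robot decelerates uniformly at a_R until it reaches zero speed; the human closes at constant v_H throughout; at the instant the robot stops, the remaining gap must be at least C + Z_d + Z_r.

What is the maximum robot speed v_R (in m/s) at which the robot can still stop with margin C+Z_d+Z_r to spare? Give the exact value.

v_R_max = 2/5 m/s = 0.4000 m/s

quadratic (5/8)·v² + (14/25)·v + (-81/250) = 0
  disc = (14/25)² − 4·(5/8)·(-81/250) = 2809/2500 ; √disc = 53/50
  v_R = (−(14/25) + 53/50) / (2·(5/8)) = 2/5 m/s
check:
braking lasts T_s = (2/5)/(4/5) = 0.5000 s
robot in T_r: 0.4000·0.0600 = 0.0240 m
robot under decel: 0.4000²/(2·0.8000) = 0.1000 m
person approaches 0.4000·(0.0600+0.5000) = 0.2240 m
margins: 0.2500+0.0800+0.0600 = 0.3900 m
sum ≈ 0.0240+0.1000+0.2240+0.3900 ≈ 0.7380 m = S ✓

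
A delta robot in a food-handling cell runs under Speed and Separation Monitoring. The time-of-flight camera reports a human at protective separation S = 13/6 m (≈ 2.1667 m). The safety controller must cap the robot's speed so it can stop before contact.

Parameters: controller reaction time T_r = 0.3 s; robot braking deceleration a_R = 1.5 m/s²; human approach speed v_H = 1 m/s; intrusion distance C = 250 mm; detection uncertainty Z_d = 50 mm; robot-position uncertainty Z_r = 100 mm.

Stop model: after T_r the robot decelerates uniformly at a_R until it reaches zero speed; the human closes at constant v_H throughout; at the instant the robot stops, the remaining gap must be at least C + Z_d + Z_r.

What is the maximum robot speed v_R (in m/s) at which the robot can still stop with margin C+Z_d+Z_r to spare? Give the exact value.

v_R_max = 11/10 m/s = 1.1000 m/s

quadratic (1/3)·v² + (29/30)·v + (-22/15) = 0
  disc = (29/30)² − 4·(1/3)·(-22/15) = 289/100 ; √disc = 17/10
  v_R = (−(29/30) + 17/10) / (2·(1/3)) = 11/10 m/s
check:
stop time T_s = (11/10)/(3/2) = 0.7333 s
robot in T_r: 1.1000·0.3000 = 0.3300 m
braking distance = 1.1000²/(2·1.5000) = 0.4033 m
human closes 1.0000·1.0333 = 1.0333 m
residual clearance needed = 0.2500+0.0500+0.1000 = 0.4000 m
sum ≈ 0.3300+0.4033+1.0333+0.4000 ≈ 2.1667 m = S ✓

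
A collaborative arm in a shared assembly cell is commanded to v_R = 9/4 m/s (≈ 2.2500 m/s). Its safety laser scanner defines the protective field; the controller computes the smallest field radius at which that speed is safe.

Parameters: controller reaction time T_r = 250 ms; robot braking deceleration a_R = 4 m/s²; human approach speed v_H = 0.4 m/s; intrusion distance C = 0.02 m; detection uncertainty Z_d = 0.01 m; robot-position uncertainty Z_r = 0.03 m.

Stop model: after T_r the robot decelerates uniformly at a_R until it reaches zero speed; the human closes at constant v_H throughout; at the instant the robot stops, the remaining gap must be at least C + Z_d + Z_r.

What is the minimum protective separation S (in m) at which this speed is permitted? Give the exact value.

S_min = 5057/3200 m = 1.5803 m

braking lasts T_s = (9/4)/4 = 0.5625 s
reaction-phase robot travel = 2.2500·0.2500 = 0.5625 m
braking distance = 2.2500²/(2·4.0000) = 0.6328 m
human over T_r+T_s: 0.4000·(0.2500+0.5625) = 0.3250 m
margins: 0.0200+0.0100+0.0300 = 0.0600 m
S_min ≈ 0.5625+0.6328+0.3250+0.0600  ⇒  S_min = 5057/3200 m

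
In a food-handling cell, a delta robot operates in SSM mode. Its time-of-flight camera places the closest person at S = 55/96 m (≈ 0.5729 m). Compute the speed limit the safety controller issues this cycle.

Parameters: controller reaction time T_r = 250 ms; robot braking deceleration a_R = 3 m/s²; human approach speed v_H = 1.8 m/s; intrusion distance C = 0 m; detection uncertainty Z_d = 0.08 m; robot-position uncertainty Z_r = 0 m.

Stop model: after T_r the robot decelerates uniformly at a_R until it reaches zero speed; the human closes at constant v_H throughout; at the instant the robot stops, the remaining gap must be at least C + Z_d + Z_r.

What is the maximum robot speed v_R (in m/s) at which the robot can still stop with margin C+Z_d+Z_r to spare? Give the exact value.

collect terms ⇒ (1/6)·v_R² + (17/20)·v_R + (-103/2400) = 0
  disc = (17/20)² − 4·(1/6)·(-103/2400) = 169/225 ; √disc = 13/15
  v_R = (−(17/20) + 13/15) / (2·(1/6)) = 1/20 m/s
check:
T_s = v_R/a_R = (1/20)/3 = 0.0167 s
robot in T_r: 0.0500·0.2500 = 0.0125 m
braking distance = 0.0500²/(2·3.0000) = 0.0004 m
person approaches 1.8000·(0.2500+0.0167) = 0.4800 m
C+Z_d+Z_r = 0.0000+0.0800+0.0000 = 0.0800 m
sum ≈ 0.0125+0.0004+0.4800+0.0800 ≈ 0.5729 m = S ✓

v_R_max = 1/20 m/s = 0.0500 m/s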